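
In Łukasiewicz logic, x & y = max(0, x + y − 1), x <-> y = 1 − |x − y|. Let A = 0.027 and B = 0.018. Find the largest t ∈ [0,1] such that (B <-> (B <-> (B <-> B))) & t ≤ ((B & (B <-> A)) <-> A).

0.982

B <-> B = 1 − |0.018 − 0.018| = 1 − 0.000 = 1.000
B <-> (B <-> B) = 1 − |0.018 − 1.000| = 1 − 0.982 = 0.018
B <-> (B <-> (B <-> B)) = 1 − |0.018 − 0.018| = 1 − 0.000 = 1.000
So the left factor is B <-> (B <-> (B <-> B)) = 1.000.
B <-> A = 1 − |0.018 − 0.027| = 1 − 0.009 = 0.991
B & (B <-> A) = max(0, 0.018 + 0.991 − 1) = max(0, 0.009) = 0.009
(B & (B <-> A)) <-> A = 1 − |0.009 − 0.027| = 1 − 0.018 = 0.982
So the right-hand bound is (B & (B <-> A)) <-> A = 0.982.
The residuum of the Łukasiewicz t-norm gives the supremum: min(1, 1 − 1.000 + 0.982).
1 − 1.000 + 0.982 = 0.982, so t = min(1, 0.982) = 0.982.
Check: 1.000 & 0.982 = max(0, 0.982) = 0.982 ≤ 0.982.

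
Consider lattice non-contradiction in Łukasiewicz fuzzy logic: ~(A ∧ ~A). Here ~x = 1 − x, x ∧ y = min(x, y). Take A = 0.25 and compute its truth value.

~A = 1 − 0.25 = 0.75
A ∧ ~A = min(0.25, 0.75) = 0.25
~(A ∧ ~A) = 1 − 0.25 = 0.75
(The value 0.75 < 1 shows this instance is not satisfied; not a Ł∞-tautology — its value is 1 − min(a, 1−a).)

0.75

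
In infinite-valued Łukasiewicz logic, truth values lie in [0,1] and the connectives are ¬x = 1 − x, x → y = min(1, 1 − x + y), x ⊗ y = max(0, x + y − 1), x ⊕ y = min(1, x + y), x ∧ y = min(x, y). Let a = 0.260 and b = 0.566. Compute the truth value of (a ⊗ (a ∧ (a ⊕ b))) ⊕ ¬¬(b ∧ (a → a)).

a ⊕ b = min(1, 0.260 + 0.566) = min(1, 0.826) = 0.826
a ∧ (a ⊕ b) = min(0.260, 0.826) = 0.260
a ⊗ (a ∧ (a ⊕ b)) = max(0, 0.260 + 0.260 − 1) = max(0, -0.480) = 0.000
a → a = min(1, 1 − 0.260 + 0.260) = min(1, 1.000) = 1.000
b ∧ (a → a) = min(0.566, 1.000) = 0.566
¬(b ∧ (a → a)) = 1 − 0.566 = 0.434
¬¬(b ∧ (a → a)) = 1 − 0.434 = 0.566
(a ⊗ (a ∧ (a ⊕ b))) ⊕ ¬¬(b ∧ (a → a)) = min(1, 0.000 + 0.566) = min(1, 0.566) = 0.566

0.566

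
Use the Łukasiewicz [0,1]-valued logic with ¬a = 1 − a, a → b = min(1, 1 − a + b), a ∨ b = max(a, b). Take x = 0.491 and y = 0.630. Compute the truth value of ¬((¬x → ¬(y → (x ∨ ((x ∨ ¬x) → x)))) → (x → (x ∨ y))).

¬x = 1 − 0.491 = 0.509
x ∨ ¬x = max(0.491, 0.509) = 0.509
(x ∨ ¬x) → x = min(1, 1 − 0.509 + 0.491) = min(1, 0.982) = 0.982
x ∨ ((x ∨ ¬x) → x) = max(0.491, 0.982) = 0.982
y → (x ∨ ((x ∨ ¬x) → x)) = min(1, 1 − 0.630 + 0.982) = min(1, 1.352) = 1.000
¬(y → (x ∨ ((x ∨ ¬x) → x))) = 1 − 1.000 = 0.000
¬x → ¬(y → (x ∨ ((x ∨ ¬x) → x))) = min(1, 1 − 0.509 + 0.000) = min(1, 0.491) = 0.491
x ∨ y = max(0.491, 0.630) = 0.630
x → (x ∨ y) = min(1, 1 − 0.491 + 0.630) = min(1, 1.139) = 1.000
(¬x → ¬(y → (x ∨ ((x ∨ ¬x) → x)))) → (x → (x ∨ y)) = min(1, 1 − 0.491 + 1.000) = min(1, 1.509) = 1.000
¬((¬x → ¬(y → (x ∨ ((x ∨ ¬x) → x)))) → (x → (x ∨ y))) = 1 − 1.000 = 0.000

0.000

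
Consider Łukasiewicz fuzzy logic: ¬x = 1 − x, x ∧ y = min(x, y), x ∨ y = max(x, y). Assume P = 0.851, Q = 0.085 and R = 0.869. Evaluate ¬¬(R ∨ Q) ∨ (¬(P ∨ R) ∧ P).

R ∨ Q = max(0.869, 0.085) = 0.869
¬(R ∨ Q) = 1 − 0.869 = 0.131
¬¬(R ∨ Q) = 1 − 0.131 = 0.869
P ∨ R = max(0.851, 0.869) = 0.869
¬(P ∨ R) = 1 − 0.869 = 0.131
¬(P ∨ R) ∧ P = min(0.131, 0.851) = 0.131
¬¬(R ∨ Q) ∨ (¬(P ∨ R) ∧ P) = max(0.869, 0.131) = 0.869

0.869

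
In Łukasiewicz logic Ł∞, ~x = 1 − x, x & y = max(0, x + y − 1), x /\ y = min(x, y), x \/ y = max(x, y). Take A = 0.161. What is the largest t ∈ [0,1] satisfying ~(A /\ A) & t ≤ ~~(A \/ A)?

A /\ A = min(0.161, 0.161) = 0.161
~(A /\ A) = 1 − 0.161 = 0.839
So the left factor is ~(A /\ A) = 0.839.
A \/ A = max(0.161, 0.161) = 0.161
~(A \/ A) = 1 − 0.161 = 0.839
~~(A \/ A) = 1 − 0.839 = 0.161
So the right-hand bound is ~~(A \/ A) = 0.161.
The residuum of the Łukasiewicz t-norm gives the supremum: min(1, 1 − 0.839 + 0.161).
1 − 0.839 + 0.161 = 0.322, so t = min(1, 0.322) = 0.322.
Check: 0.839 & 0.322 = max(0, 0.161) = 0.161 ≤ 0.161.

0.322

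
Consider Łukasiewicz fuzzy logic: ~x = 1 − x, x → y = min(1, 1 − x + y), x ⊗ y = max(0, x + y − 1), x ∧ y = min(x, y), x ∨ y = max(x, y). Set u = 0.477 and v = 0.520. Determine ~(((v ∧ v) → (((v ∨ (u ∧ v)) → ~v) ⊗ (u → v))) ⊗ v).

v ∧ v = min(0.520, 0.520) = 0.520
u ∧ v = min(0.477, 0.520) = 0.477
v ∨ (u ∧ v) = max(0.520, 0.477) = 0.520
~v = 1 − 0.520 = 0.480
(v ∨ (u ∧ v)) → ~v = min(1, 1 − 0.520 + 0.480) = min(1, 0.960) = 0.960
u → v = min(1, 1 − 0.477 + 0.520) = min(1, 1.043) = 1.000
((v ∨ (u ∧ v)) → ~v) ⊗ (u → v) = max(0, 0.960 + 1.000 − 1) = max(0, 0.960) = 0.960
(v ∧ v) → (((v ∨ (u ∧ v)) → ~v) ⊗ (u → v)) = min(1, 1 − 0.520 + 0.960) = min(1, 1.440) = 1.000
((v ∧ v) → (((v ∨ (u ∧ v)) → ~v) ⊗ (u → v))) ⊗ v = max(0, 1.000 + 0.520 − 1) = max(0, 0.520) = 0.520
~(((v ∧ v) → (((v ∨ (u ∧ v)) → ~v) ⊗ (u → v))) ⊗ v) = 1 − 0.520 = 0.480

0.480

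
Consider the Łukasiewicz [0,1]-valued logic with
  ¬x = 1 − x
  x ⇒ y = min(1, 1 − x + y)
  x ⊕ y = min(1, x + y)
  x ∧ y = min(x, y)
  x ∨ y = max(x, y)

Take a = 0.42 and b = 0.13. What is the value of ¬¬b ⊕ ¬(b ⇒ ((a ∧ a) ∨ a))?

0.13

¬b = 1 − 0.13 = 0.87
¬¬b = 1 − 0.87 = 0.13
a ∧ a = min(0.42, 0.42) = 0.42
(a ∧ a) ∨ a = max(0.42, 0.42) = 0.42
b ⇒ ((a ∧ a) ∨ a) = min(1, 1 − 0.13 + 0.42) = min(1, 1.29) = 1.00
¬(b ⇒ ((a ∧ a) ∨ a)) = 1 − 1.00 = 0.00
¬¬b ⊕ ¬(b ⇒ ((a ∧ a) ∨ a)) = min(1, 0.13 + 0.00) = min(1, 0.13) = 0.13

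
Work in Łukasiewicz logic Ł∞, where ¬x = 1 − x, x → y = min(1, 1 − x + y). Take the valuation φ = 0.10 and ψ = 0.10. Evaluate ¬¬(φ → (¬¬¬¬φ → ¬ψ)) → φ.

0.10

¬φ = 1 − 0.10 = 0.90
¬¬φ = 1 − 0.90 = 0.10
¬¬¬φ = 1 − 0.10 = 0.90
¬¬¬¬φ = 1 − 0.90 = 0.10
¬ψ = 1 − 0.10 = 0.90
¬¬¬¬φ → ¬ψ = min(1, 1 − 0.10 + 0.90) = min(1, 1.80) = 1.00
φ → (¬¬¬¬φ → ¬ψ) = min(1, 1 − 0.10 + 1.00) = min(1, 1.90) = 1.00
¬(φ → (¬¬¬¬φ → ¬ψ)) = 1 − 1.00 = 0.00
¬¬(φ → (¬¬¬¬φ → ¬ψ)) = 1 − 0.00 = 1.00
¬¬(φ → (¬¬¬¬φ → ¬ψ)) → φ = min(1, 1 − 1.00 + 0.10) = min(1, 0.10) = 0.10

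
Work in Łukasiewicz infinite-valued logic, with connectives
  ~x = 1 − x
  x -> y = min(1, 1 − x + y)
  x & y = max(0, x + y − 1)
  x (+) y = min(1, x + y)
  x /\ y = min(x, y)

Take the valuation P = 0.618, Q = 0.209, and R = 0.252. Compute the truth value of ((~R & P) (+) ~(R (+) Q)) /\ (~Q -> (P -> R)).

~R = 1 − 0.252 = 0.748
~R & P = max(0, 0.748 + 0.618 − 1) = max(0, 0.366) = 0.366
R (+) Q = min(1, 0.252 + 0.209) = min(1, 0.461) = 0.461
~(R (+) Q) = 1 − 0.461 = 0.539
(~R & P) (+) ~(R (+) Q) = min(1, 0.366 + 0.539) = min(1, 0.905) = 0.905
~Q = 1 − 0.209 = 0.791
P -> R = min(1, 1 − 0.618 + 0.252) = min(1, 0.634) = 0.634
~Q -> (P -> R) = min(1, 1 − 0.791 + 0.634) = min(1, 0.843) = 0.843
((~R & P) (+) ~(R (+) Q)) /\ (~Q -> (P -> R)) = min(0.905, 0.843) = 0.843

0.843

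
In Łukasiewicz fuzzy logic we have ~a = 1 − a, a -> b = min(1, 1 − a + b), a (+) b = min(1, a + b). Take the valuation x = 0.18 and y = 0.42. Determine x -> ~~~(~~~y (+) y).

~y = 1 − 0.42 = 0.58
~~y = 1 − 0.58 = 0.42
~~~y = 1 − 0.42 = 0.58
~~~y (+) y = min(1, 0.58 + 0.42) = min(1, 1.00) = 1.00
~(~~~y (+) y) = 1 − 1.00 = 0.00
~~(~~~y (+) y) = 1 − 0.00 = 1.00
~~~(~~~y (+) y) = 1 − 1.00 = 0.00
x -> ~~~(~~~y (+) y) = min(1, 1 − 0.18 + 0.00) = min(1, 0.82) = 0.82

0.82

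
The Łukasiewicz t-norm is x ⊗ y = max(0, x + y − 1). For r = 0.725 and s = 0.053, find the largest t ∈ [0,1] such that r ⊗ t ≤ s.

0.328

The residuum of the Łukasiewicz t-norm gives the supremum: min(1, 1 − 0.725 + 0.053).
1 − 0.725 + 0.053 = 0.328, so t = min(1, 0.328) = 0.328.
Check: 0.725 ⊗ 0.328 = max(0, 0.053) = 0.053 ≤ 0.053.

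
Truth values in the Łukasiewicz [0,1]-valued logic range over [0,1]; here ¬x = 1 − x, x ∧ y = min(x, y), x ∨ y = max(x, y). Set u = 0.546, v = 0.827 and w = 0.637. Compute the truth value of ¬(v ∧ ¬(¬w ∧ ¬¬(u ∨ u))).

0.363

¬w = 1 − 0.637 = 0.363
u ∨ u = max(0.546, 0.546) = 0.546
¬(u ∨ u) = 1 − 0.546 = 0.454
¬¬(u ∨ u) = 1 − 0.454 = 0.546
¬w ∧ ¬¬(u ∨ u) = min(0.363, 0.546) = 0.363
¬(¬w ∧ ¬¬(u ∨ u)) = 1 − 0.363 = 0.637
v ∧ ¬(¬w ∧ ¬¬(u ∨ u)) = min(0.827, 0.637) = 0.637
¬(v ∧ ¬(¬w ∧ ¬¬(u ∨ u))) = 1 − 0.637 = 0.363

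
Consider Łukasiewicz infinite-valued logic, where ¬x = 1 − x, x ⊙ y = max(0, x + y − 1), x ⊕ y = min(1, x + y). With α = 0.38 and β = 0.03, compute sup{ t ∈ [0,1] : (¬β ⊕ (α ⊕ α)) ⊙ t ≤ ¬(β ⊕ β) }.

0.94

¬β = 1 − 0.03 = 0.97
α ⊕ α = min(1, 0.38 + 0.38) = min(1, 0.76) = 0.76
¬β ⊕ (α ⊕ α) = min(1, 0.97 + 0.76) = min(1, 1.73) = 1.00
So the left factor is ¬β ⊕ (α ⊕ α) = 1.00.
β ⊕ β = min(1, 0.03 + 0.03) = min(1, 0.06) = 0.06
¬(β ⊕ β) = 1 − 0.06 = 0.94
So the right-hand bound is ¬(β ⊕ β) = 0.94.
The residuum of the Łukasiewicz t-norm gives the supremum: min(1, 1 − 1.00 + 0.94).
1 − 1.00 + 0.94 = 0.94, so t = min(1, 0.94) = 0.94.
Check: 1.00 ⊙ 0.94 = max(0, 0.94) = 0.94 ≤ 0.94.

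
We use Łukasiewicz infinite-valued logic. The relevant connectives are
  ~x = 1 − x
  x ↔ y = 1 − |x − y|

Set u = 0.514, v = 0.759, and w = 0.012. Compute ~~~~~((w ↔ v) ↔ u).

0.261

w ↔ v = 1 − |0.012 − 0.759| = 1 − 0.747 = 0.253
(w ↔ v) ↔ u = 1 − |0.253 − 0.514| = 1 − 0.261 = 0.739
~((w ↔ v) ↔ u) = 1 − 0.739 = 0.261
~~((w ↔ v) ↔ u) = 1 − 0.261 = 0.739
~~~((w ↔ v) ↔ u) = 1 − 0.739 = 0.261
~~~~((w ↔ v) ↔ u) = 1 − 0.261 = 0.739
~~~~~((w ↔ v) ↔ u) = 1 − 0.739 = 0.261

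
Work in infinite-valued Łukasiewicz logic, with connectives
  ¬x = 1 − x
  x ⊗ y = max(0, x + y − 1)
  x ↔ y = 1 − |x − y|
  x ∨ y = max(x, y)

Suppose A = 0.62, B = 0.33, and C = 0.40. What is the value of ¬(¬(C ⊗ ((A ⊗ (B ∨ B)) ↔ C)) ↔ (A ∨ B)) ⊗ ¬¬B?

0.00

B ∨ B = max(0.33, 0.33) = 0.33
A ⊗ (B ∨ B) = max(0, 0.62 + 0.33 − 1) = max(0, -0.05) = 0.00
(A ⊗ (B ∨ B)) ↔ C = 1 − |0.00 − 0.40| = 1 − 0.40 = 0.60
C ⊗ ((A ⊗ (B ∨ B)) ↔ C) = max(0, 0.40 + 0.60 − 1) = max(0, 0.00) = 0.00
¬(C ⊗ ((A ⊗ (B ∨ B)) ↔ C)) = 1 − 0.00 = 1.00
A ∨ B = max(0.62, 0.33) = 0.62
¬(C ⊗ ((A ⊗ (B ∨ B)) ↔ C)) ↔ (A ∨ B) = 1 − |1.00 − 0.62| = 1 − 0.38 = 0.62
¬(¬(C ⊗ ((A ⊗ (B ∨ B)) ↔ C)) ↔ (A ∨ B)) = 1 − 0.62 = 0.38
¬B = 1 − 0.33 = 0.67
¬¬B = 1 − 0.67 = 0.33
¬(¬(C ⊗ ((A ⊗ (B ∨ B)) ↔ C)) ↔ (A ∨ B)) ⊗ ¬¬B = max(0, 0.38 + 0.33 − 1) = max(0, -0.29) = 0.00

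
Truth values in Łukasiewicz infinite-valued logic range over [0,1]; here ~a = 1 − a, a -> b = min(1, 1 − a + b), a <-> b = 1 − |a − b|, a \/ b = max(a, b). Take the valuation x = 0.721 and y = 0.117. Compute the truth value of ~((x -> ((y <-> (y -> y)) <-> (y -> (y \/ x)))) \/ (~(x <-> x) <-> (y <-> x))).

0.396

y -> y = min(1, 1 − 0.117 + 0.117) = min(1, 1.000) = 1.000
y <-> (y -> y) = 1 − |0.117 − 1.000| = 1 − 0.883 = 0.117
y \/ x = max(0.117, 0.721) = 0.721
y -> (y \/ x) = min(1, 1 − 0.117 + 0.721) = min(1, 1.604) = 1.000
(y <-> (y -> y)) <-> (y -> (y \/ x)) = 1 − |0.117 − 1.000| = 1 − 0.883 = 0.117
x -> ((y <-> (y -> y)) <-> (y -> (y \/ x))) = min(1, 1 − 0.721 + 0.117) = min(1, 0.396) = 0.396
x <-> x = 1 − |0.721 − 0.721| = 1 − 0.000 = 1.000
~(x <-> x) = 1 − 1.000 = 0.000
y <-> x = 1 − |0.117 − 0.721| = 1 − 0.604 = 0.396
~(x <-> x) <-> (y <-> x) = 1 − |0.000 − 0.396| = 1 − 0.396 = 0.604
(x -> ((y <-> (y -> y)) <-> (y -> (y \/ x)))) \/ (~(x <-> x) <-> (y <-> x)) = max(0.396, 0.604) = 0.604
~((x -> ((y <-> (y -> y)) <-> (y -> (y \/ x)))) \/ (~(x <-> x) <-> (y <-> x))) = 1 − 0.604 = 0.396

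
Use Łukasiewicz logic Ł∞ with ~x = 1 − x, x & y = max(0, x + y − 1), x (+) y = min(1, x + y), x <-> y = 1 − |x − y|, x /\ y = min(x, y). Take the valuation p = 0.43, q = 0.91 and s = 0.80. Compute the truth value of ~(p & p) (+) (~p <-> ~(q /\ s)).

p & p = max(0, 0.43 + 0.43 − 1) = max(0, -0.14) = 0.00
~(p & p) = 1 − 0.00 = 1.00
~p = 1 − 0.43 = 0.57
q /\ s = min(0.91, 0.80) = 0.80
~(q /\ s) = 1 − 0.80 = 0.20
~p <-> ~(q /\ s) = 1 − |0.57 − 0.20| = 1 − 0.37 = 0.63
~(p & p) (+) (~p <-> ~(q /\ s)) = min(1, 1.00 + 0.63) = min(1, 1.63) = 1.00

1.00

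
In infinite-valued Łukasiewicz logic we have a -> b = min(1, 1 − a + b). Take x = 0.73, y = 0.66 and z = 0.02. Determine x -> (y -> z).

y -> z = min(1, 1 − 0.66 + 0.02) = min(1, 0.36) = 0.36
x -> (y -> z) = min(1, 1 − 0.73 + 0.36) = min(1, 0.63) = 0.63

0.63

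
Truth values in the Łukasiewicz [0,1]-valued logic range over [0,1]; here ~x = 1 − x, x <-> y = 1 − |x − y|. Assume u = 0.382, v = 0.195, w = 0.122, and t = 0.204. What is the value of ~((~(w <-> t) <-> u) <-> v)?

w <-> t = 1 − |0.122 − 0.204| = 1 − 0.082 = 0.918
~(w <-> t) = 1 − 0.918 = 0.082
~(w <-> t) <-> u = 1 − |0.082 − 0.382| = 1 − 0.300 = 0.700
(~(w <-> t) <-> u) <-> v = 1 − |0.700 − 0.195| = 1 − 0.505 = 0.495
~((~(w <-> t) <-> u) <-> v) = 1 − 0.495 = 0.505

0.505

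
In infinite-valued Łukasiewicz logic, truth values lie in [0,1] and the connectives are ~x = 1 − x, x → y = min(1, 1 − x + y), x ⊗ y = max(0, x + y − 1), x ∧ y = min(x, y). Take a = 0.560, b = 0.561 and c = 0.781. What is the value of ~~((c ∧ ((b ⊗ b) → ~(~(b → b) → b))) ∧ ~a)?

b ⊗ b = max(0, 0.561 + 0.561 − 1) = max(0, 0.122) = 0.122
b → b = min(1, 1 − 0.561 + 0.561) = min(1, 1.000) = 1.000
~(b → b) = 1 − 1.000 = 0.000
~(b → b) → b = min(1, 1 − 0.000 + 0.561) = min(1, 1.561) = 1.000
~(~(b → b) → b) = 1 − 1.000 = 0.000
(b ⊗ b) → ~(~(b → b) → b) = min(1, 1 − 0.122 + 0.000) = min(1, 0.878) = 0.878
c ∧ ((b ⊗ b) → ~(~(b → b) → b)) = min(0.781, 0.878) = 0.781
~a = 1 − 0.560 = 0.440
(c ∧ ((b ⊗ b) → ~(~(b → b) → b))) ∧ ~a = min(0.781, 0.440) = 0.440
~((c ∧ ((b ⊗ b) → ~(~(b → b) → b))) ∧ ~a) = 1 − 0.440 = 0.560
~~((c ∧ ((b ⊗ b) → ~(~(b → b) → b))) ∧ ~a) = 1 − 0.560 = 0.440

0.440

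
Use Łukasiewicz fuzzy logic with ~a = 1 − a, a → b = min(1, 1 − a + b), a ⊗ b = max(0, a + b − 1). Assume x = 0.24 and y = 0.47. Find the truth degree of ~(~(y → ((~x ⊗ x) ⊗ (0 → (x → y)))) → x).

~x = 1 − 0.24 = 0.76
~x ⊗ x = max(0, 0.76 + 0.24 − 1) = max(0, 0.00) = 0.00
x → y = min(1, 1 − 0.24 + 0.47) = min(1, 1.23) = 1.00
0 → (x → y) = min(1, 1 − 0.00 + 1.00) = min(1, 2.00) = 1.00
(~x ⊗ x) ⊗ (0 → (x → y)) = max(0, 0.00 + 1.00 − 1) = max(0, 0.00) = 0.00
y → ((~x ⊗ x) ⊗ (0 → (x → y))) = min(1, 1 − 0.47 + 0.00) = min(1, 0.53) = 0.53
~(y → ((~x ⊗ x) ⊗ (0 → (x → y)))) = 1 − 0.53 = 0.47
~(y → ((~x ⊗ x) ⊗ (0 → (x → y)))) → x = min(1, 1 − 0.47 + 0.24) = min(1, 0.77) = 0.77
~(~(y → ((~x ⊗ x) ⊗ (0 → (x → y)))) → x) = 1 − 0.77 = 0.23

0.23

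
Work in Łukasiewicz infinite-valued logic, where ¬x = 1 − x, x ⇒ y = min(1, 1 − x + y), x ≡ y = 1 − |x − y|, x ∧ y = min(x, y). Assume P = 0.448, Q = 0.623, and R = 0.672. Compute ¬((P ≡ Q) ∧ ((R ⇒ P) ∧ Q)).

P ≡ Q = 1 − |0.448 − 0.623| = 1 − 0.175 = 0.825
R ⇒ P = min(1, 1 − 0.672 + 0.448) = min(1, 0.776) = 0.776
(R ⇒ P) ∧ Q = min(0.776, 0.623) = 0.623
(P ≡ Q) ∧ ((R ⇒ P) ∧ Q) = min(0.825, 0.623) = 0.623
¬((P ≡ Q) ∧ ((R ⇒ P) ∧ Q)) = 1 − 0.623 = 0.377

0.377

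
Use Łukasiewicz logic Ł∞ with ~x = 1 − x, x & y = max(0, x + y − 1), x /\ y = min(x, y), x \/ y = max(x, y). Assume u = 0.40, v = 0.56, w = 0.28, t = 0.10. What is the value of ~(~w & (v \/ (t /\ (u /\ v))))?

0.72

~w = 1 − 0.28 = 0.72
u /\ v = min(0.40, 0.56) = 0.40
t /\ (u /\ v) = min(0.10, 0.40) = 0.10
v \/ (t /\ (u /\ v)) = max(0.56, 0.10) = 0.56
~w & (v \/ (t /\ (u /\ v))) = max(0, 0.72 + 0.56 − 1) = max(0, 0.28) = 0.28
~(~w & (v \/ (t /\ (u /\ v)))) = 1 − 0.28 = 0.72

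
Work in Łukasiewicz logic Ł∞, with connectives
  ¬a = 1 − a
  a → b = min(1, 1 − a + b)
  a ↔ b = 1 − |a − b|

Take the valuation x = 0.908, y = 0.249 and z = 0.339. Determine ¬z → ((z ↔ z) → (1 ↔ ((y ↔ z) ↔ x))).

¬z = 1 − 0.339 = 0.661
z ↔ z = 1 − |0.339 − 0.339| = 1 − 0.000 = 1.000
y ↔ z = 1 − |0.249 − 0.339| = 1 − 0.090 = 0.910
(y ↔ z) ↔ x = 1 − |0.910 − 0.908| = 1 − 0.002 = 0.998
1 ↔ ((y ↔ z) ↔ x) = 1 − |1.000 − 0.998| = 1 − 0.002 = 0.998
(z ↔ z) → (1 ↔ ((y ↔ z) ↔ x)) = min(1, 1 − 1.000 + 0.998) = min(1, 0.998) = 0.998
¬z → ((z ↔ z) → (1 ↔ ((y ↔ z) ↔ x))) = min(1, 1 − 0.661 + 0.998) = min(1, 1.337) = 1.000

1.000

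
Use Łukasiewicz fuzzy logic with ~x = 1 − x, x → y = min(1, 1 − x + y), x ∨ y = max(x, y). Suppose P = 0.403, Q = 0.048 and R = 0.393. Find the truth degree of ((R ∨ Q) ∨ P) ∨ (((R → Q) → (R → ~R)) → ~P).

0.597

R ∨ Q = max(0.393, 0.048) = 0.393
(R ∨ Q) ∨ P = max(0.393, 0.403) = 0.403
R → Q = min(1, 1 − 0.393 + 0.048) = min(1, 0.655) = 0.655
~R = 1 − 0.393 = 0.607
R → ~R = min(1, 1 − 0.393 + 0.607) = min(1, 1.214) = 1.000
(R → Q) → (R → ~R) = min(1, 1 − 0.655 + 1.000) = min(1, 1.345) = 1.000
~P = 1 − 0.403 = 0.597
((R → Q) → (R → ~R)) → ~P = min(1, 1 − 1.000 + 0.597) = min(1, 0.597) = 0.597
((R ∨ Q) ∨ P) ∨ (((R → Q) → (R → ~R)) → ~P) = max(0.403, 0.597) = 0.597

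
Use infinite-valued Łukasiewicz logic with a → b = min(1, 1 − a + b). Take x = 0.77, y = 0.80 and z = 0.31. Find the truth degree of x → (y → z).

y → z = min(1, 1 − 0.80 + 0.31) = min(1, 0.51) = 0.51
x → (y → z) = min(1, 1 − 0.77 + 0.51) = min(1, 0.74) = 0.74

0.74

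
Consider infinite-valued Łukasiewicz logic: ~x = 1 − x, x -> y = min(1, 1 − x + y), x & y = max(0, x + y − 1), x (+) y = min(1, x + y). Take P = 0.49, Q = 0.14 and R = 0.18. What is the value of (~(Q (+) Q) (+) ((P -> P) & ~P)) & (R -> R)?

1.00

Q (+) Q = min(1, 0.14 + 0.14) = min(1, 0.28) = 0.28
~(Q (+) Q) = 1 − 0.28 = 0.72
P -> P = min(1, 1 − 0.49 + 0.49) = min(1, 1.00) = 1.00
~P = 1 − 0.49 = 0.51
(P -> P) & ~P = max(0, 1.00 + 0.51 − 1) = max(0, 0.51) = 0.51
~(Q (+) Q) (+) ((P -> P) & ~P) = min(1, 0.72 + 0.51) = min(1, 1.23) = 1.00
R -> R = min(1, 1 − 0.18 + 0.18) = min(1, 1.00) = 1.00
(~(Q (+) Q) (+) ((P -> P) & ~P)) & (R -> R) = max(0, 1.00 + 1.00 − 1) = max(0, 1.00) = 1.00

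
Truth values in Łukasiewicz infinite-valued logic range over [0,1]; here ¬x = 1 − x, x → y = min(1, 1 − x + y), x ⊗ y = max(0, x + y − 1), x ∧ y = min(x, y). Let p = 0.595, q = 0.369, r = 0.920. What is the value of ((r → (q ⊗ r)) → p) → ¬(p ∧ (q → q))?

q ⊗ r = max(0, 0.369 + 0.920 − 1) = max(0, 0.289) = 0.289
r → (q ⊗ r) = min(1, 1 − 0.920 + 0.289) = min(1, 0.369) = 0.369
(r → (q ⊗ r)) → p = min(1, 1 − 0.369 + 0.595) = min(1, 1.226) = 1.000
q → q = min(1, 1 − 0.369 + 0.369) = min(1, 1.000) = 1.000
p ∧ (q → q) = min(0.595, 1.000) = 0.595
¬(p ∧ (q → q)) = 1 − 0.595 = 0.405
((r → (q ⊗ r)) → p) → ¬(p ∧ (q → q)) = min(1, 1 − 1.000 + 0.405) = min(1, 0.405) = 0.405

0.405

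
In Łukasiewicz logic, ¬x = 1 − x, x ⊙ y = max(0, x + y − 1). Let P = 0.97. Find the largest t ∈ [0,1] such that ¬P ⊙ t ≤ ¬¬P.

¬P = 1 − 0.97 = 0.03
So the left factor is ¬P = 0.03.
¬¬P = 1 − 0.03 = 0.97
So the right-hand bound is ¬¬P = 0.97.
The residuum of the Łukasiewicz t-norm gives the supremum: min(1, 1 − 0.03 + 0.97).
1 − 0.03 + 0.97 = 1.94, so t = min(1, 1.94) = 1.00.
Check: 0.03 ⊙ 1.00 = max(0, 0.03) = 0.03 ≤ 0.97.

1.00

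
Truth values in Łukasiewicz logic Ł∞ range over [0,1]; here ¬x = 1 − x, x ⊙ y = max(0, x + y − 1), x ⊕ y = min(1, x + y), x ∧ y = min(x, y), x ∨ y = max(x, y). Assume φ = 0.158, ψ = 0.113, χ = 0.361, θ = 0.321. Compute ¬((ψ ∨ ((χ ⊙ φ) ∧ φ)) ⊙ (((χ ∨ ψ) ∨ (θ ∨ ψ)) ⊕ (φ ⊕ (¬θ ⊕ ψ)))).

0.887

χ ⊙ φ = max(0, 0.361 + 0.158 − 1) = max(0, -0.481) = 0.000
(χ ⊙ φ) ∧ φ = min(0.000, 0.158) = 0.000
ψ ∨ ((χ ⊙ φ) ∧ φ) = max(0.113, 0.000) = 0.113
χ ∨ ψ = max(0.361, 0.113) = 0.361
θ ∨ ψ = max(0.321, 0.113) = 0.321
(χ ∨ ψ) ∨ (θ ∨ ψ) = max(0.361, 0.321) = 0.361
¬θ = 1 − 0.321 = 0.679
¬θ ⊕ ψ = min(1, 0.679 + 0.113) = min(1, 0.792) = 0.792
φ ⊕ (¬θ ⊕ ψ) = min(1, 0.158 + 0.792) = min(1, 0.950) = 0.950
((χ ∨ ψ) ∨ (θ ∨ ψ)) ⊕ (φ ⊕ (¬θ ⊕ ψ)) = min(1, 0.361 + 0.950) = min(1, 1.311) = 1.000
(ψ ∨ ((χ ⊙ φ) ∧ φ)) ⊙ (((χ ∨ ψ) ∨ (θ ∨ ψ)) ⊕ (φ ⊕ (¬θ ⊕ ψ))) = max(0, 0.113 + 1.000 − 1) = max(0, 0.113) = 0.113
¬((ψ ∨ ((χ ⊙ φ) ∧ φ)) ⊙ (((χ ∨ ψ) ∨ (θ ∨ ψ)) ⊕ (φ ⊕ (¬θ ⊕ ψ)))) = 1 − 0.113 = 0.887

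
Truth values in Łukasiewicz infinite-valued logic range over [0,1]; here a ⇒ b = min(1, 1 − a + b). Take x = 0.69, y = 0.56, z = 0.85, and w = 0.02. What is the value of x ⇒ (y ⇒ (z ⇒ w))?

z ⇒ w = min(1, 1 − 0.85 + 0.02) = min(1, 0.17) = 0.17
y ⇒ (z ⇒ w) = min(1, 1 − 0.56 + 0.17) = min(1, 0.61) = 0.61
x ⇒ (y ⇒ (z ⇒ w)) = min(1, 1 − 0.69 + 0.61) = min(1, 0.92) = 0.92

0.92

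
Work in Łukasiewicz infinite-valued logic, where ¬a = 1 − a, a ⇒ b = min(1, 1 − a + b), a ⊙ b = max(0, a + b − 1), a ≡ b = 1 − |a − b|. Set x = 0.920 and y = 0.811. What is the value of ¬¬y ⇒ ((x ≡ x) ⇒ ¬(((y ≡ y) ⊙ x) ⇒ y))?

0.298

¬y = 1 − 0.811 = 0.189
¬¬y = 1 − 0.189 = 0.811
x ≡ x = 1 − |0.920 − 0.920| = 1 − 0.000 = 1.000
y ≡ y = 1 − |0.811 − 0.811| = 1 − 0.000 = 1.000
(y ≡ y) ⊙ x = max(0, 1.000 + 0.920 − 1) = max(0, 0.920) = 0.920
((y ≡ y) ⊙ x) ⇒ y = min(1, 1 − 0.920 + 0.811) = min(1, 0.891) = 0.891
¬(((y ≡ y) ⊙ x) ⇒ y) = 1 − 0.891 = 0.109
(x ≡ x) ⇒ ¬(((y ≡ y) ⊙ x) ⇒ y) = min(1, 1 − 1.000 + 0.109) = min(1, 0.109) = 0.109
¬¬y ⇒ ((x ≡ x) ⇒ ¬(((y ≡ y) ⊙ x) ⇒ y)) = min(1, 1 − 0.811 + 0.109) = min(1, 0.298) = 0.298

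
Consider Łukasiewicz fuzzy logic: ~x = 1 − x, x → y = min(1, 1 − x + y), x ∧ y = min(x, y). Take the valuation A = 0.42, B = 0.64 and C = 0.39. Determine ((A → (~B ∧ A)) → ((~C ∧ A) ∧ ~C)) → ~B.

0.88

~B = 1 − 0.64 = 0.36
~B ∧ A = min(0.36, 0.42) = 0.36
A → (~B ∧ A) = min(1, 1 − 0.42 + 0.36) = min(1, 0.94) = 0.94
~C = 1 − 0.39 = 0.61
~C ∧ A = min(0.61, 0.42) = 0.42
(~C ∧ A) ∧ ~C = min(0.42, 0.61) = 0.42
(A → (~B ∧ A)) → ((~C ∧ A) ∧ ~C) = min(1, 1 − 0.94 + 0.42) = min(1, 0.48) = 0.48
((A → (~B ∧ A)) → ((~C ∧ A) ∧ ~C)) → ~B = min(1, 1 − 0.48 + 0.36) = min(1, 0.88) = 0.88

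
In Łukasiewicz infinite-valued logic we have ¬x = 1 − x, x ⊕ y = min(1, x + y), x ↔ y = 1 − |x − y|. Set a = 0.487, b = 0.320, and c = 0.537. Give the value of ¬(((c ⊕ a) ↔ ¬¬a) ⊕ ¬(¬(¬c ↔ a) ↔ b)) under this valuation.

0.217

c ⊕ a = min(1, 0.537 + 0.487) = min(1, 1.024) = 1.000
¬a = 1 − 0.487 = 0.513
¬¬a = 1 − 0.513 = 0.487
(c ⊕ a) ↔ ¬¬a = 1 − |1.000 − 0.487| = 1 − 0.513 = 0.487
¬c = 1 − 0.537 = 0.463
¬c ↔ a = 1 − |0.463 − 0.487| = 1 − 0.024 = 0.976
¬(¬c ↔ a) = 1 − 0.976 = 0.024
¬(¬c ↔ a) ↔ b = 1 − |0.024 − 0.320| = 1 − 0.296 = 0.704
¬(¬(¬c ↔ a) ↔ b) = 1 − 0.704 = 0.296
((c ⊕ a) ↔ ¬¬a) ⊕ ¬(¬(¬c ↔ a) ↔ b) = min(1, 0.487 + 0.296) = min(1, 0.783) = 0.783
¬(((c ⊕ a) ↔ ¬¬a) ⊕ ¬(¬(¬c ↔ a) ↔ b)) = 1 − 0.783 = 0.217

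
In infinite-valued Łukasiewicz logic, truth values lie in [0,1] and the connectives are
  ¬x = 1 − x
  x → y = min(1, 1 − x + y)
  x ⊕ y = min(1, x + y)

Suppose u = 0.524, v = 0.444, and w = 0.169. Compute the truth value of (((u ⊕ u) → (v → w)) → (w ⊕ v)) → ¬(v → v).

0.112

u ⊕ u = min(1, 0.524 + 0.524) = min(1, 1.048) = 1.000
v → w = min(1, 1 − 0.444 + 0.169) = min(1, 0.725) = 0.725
(u ⊕ u) → (v → w) = min(1, 1 − 1.000 + 0.725) = min(1, 0.725) = 0.725
w ⊕ v = min(1, 0.169 + 0.444) = min(1, 0.613) = 0.613
((u ⊕ u) → (v → w)) → (w ⊕ v) = min(1, 1 − 0.725 + 0.613) = min(1, 0.888) = 0.888
v → v = min(1, 1 − 0.444 + 0.444) = min(1, 1.000) = 1.000
¬(v → v) = 1 − 1.000 = 0.000
(((u ⊕ u) → (v → w)) → (w ⊕ v)) → ¬(v → v) = min(1, 1 − 0.888 + 0.000) = min(1, 0.112) = 0.112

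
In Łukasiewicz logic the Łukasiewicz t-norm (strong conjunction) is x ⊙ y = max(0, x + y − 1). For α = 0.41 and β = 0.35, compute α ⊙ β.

0.00

α ⊙ β = max(0, 0.41 + 0.35 − 1) = max(0, -0.24) = 0.00
For comparison, the Gödel (minimum) t-norm min(x, y) would give 0.35.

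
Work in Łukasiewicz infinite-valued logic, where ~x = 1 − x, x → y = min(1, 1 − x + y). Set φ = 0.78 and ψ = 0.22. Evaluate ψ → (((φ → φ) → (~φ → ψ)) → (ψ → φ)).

1.00

φ → φ = min(1, 1 − 0.78 + 0.78) = min(1, 1.00) = 1.00
~φ = 1 − 0.78 = 0.22
~φ → ψ = min(1, 1 − 0.22 + 0.22) = min(1, 1.00) = 1.00
(φ → φ) → (~φ → ψ) = min(1, 1 − 1.00 + 1.00) = min(1, 1.00) = 1.00
ψ → φ = min(1, 1 − 0.22 + 0.78) = min(1, 1.56) = 1.00
((φ → φ) → (~φ → ψ)) → (ψ → φ) = min(1, 1 − 1.00 + 1.00) = min(1, 1.00) = 1.00
ψ → (((φ → φ) → (~φ → ψ)) → (ψ → φ)) = min(1, 1 − 0.22 + 1.00) = min(1, 1.78) = 1.00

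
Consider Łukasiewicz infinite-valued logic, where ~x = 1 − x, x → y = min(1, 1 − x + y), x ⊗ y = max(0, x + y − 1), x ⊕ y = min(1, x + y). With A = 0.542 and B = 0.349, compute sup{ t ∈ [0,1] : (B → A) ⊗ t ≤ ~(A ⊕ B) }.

B → A = min(1, 1 − 0.349 + 0.542) = min(1, 1.193) = 1.000
So the left factor is B → A = 1.000.
A ⊕ B = min(1, 0.542 + 0.349) = min(1, 0.891) = 0.891
~(A ⊕ B) = 1 − 0.891 = 0.109
So the right-hand bound is ~(A ⊕ B) = 0.109.
The residuum of the Łukasiewicz t-norm gives the supremum: min(1, 1 − 1.000 + 0.109).
1 − 1.000 + 0.109 = 0.109, so t = min(1, 0.109) = 0.109.
Check: 1.000 ⊗ 0.109 = max(0, 0.109) = 0.109 ≤ 0.109.

0.109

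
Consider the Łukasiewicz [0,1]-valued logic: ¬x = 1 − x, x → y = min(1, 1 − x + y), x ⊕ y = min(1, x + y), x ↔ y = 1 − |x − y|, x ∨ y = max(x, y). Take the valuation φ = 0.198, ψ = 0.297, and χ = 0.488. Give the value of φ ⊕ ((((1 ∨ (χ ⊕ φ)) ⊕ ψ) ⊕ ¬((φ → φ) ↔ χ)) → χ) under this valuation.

0.686

χ ⊕ φ = min(1, 0.488 + 0.198) = min(1, 0.686) = 0.686
1 ∨ (χ ⊕ φ) = max(1.000, 0.686) = 1.000
(1 ∨ (χ ⊕ φ)) ⊕ ψ = min(1, 1.000 + 0.297) = min(1, 1.297) = 1.000
φ → φ = min(1, 1 − 0.198 + 0.198) = min(1, 1.000) = 1.000
(φ → φ) ↔ χ = 1 − |1.000 − 0.488| = 1 − 0.512 = 0.488
¬((φ → φ) ↔ χ) = 1 − 0.488 = 0.512
((1 ∨ (χ ⊕ φ)) ⊕ ψ) ⊕ ¬((φ → φ) ↔ χ) = min(1, 1.000 + 0.512) = min(1, 1.512) = 1.000
(((1 ∨ (χ ⊕ φ)) ⊕ ψ) ⊕ ¬((φ → φ) ↔ χ)) → χ = min(1, 1 − 1.000 + 0.488) = min(1, 0.488) = 0.488
φ ⊕ ((((1 ∨ (χ ⊕ φ)) ⊕ ψ) ⊕ ¬((φ → φ) ↔ χ)) → χ) = min(1, 0.198 + 0.488) = min(1, 0.686) = 0.686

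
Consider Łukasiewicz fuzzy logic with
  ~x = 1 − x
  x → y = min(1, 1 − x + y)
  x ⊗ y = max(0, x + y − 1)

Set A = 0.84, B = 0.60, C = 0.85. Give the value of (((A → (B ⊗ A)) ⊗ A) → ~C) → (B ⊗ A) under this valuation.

0.73

B ⊗ A = max(0, 0.60 + 0.84 − 1) = max(0, 0.44) = 0.44
A → (B ⊗ A) = min(1, 1 − 0.84 + 0.44) = min(1, 0.60) = 0.60
(A → (B ⊗ A)) ⊗ A = max(0, 0.60 + 0.84 − 1) = max(0, 0.44) = 0.44
~C = 1 − 0.85 = 0.15
((A → (B ⊗ A)) ⊗ A) → ~C = min(1, 1 − 0.44 + 0.15) = min(1, 0.71) = 0.71
(((A → (B ⊗ A)) ⊗ A) → ~C) → (B ⊗ A) = min(1, 1 − 0.71 + 0.44) = min(1, 0.73) = 0.73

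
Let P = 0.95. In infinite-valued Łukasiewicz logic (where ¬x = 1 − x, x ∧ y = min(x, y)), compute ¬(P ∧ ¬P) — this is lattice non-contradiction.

0.95

¬P = 1 − 0.95 = 0.05
P ∧ ¬P = min(0.95, 0.05) = 0.05
¬(P ∧ ¬P) = 1 − 0.05 = 0.95
(The value 0.95 < 1 shows this instance is not satisfied; not a Ł∞-tautology — its value is 1 − min(a, 1−a).)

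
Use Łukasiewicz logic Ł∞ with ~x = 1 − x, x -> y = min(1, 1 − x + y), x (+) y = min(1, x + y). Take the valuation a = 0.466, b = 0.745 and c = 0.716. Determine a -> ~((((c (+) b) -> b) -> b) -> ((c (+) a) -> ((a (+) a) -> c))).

0.750

c (+) b = min(1, 0.716 + 0.745) = min(1, 1.461) = 1.000
(c (+) b) -> b = min(1, 1 − 1.000 + 0.745) = min(1, 0.745) = 0.745
((c (+) b) -> b) -> b = min(1, 1 − 0.745 + 0.745) = min(1, 1.000) = 1.000
c (+) a = min(1, 0.716 + 0.466) = min(1, 1.182) = 1.000
a (+) a = min(1, 0.466 + 0.466) = min(1, 0.932) = 0.932
(a (+) a) -> c = min(1, 1 − 0.932 + 0.716) = min(1, 0.784) = 0.784
(c (+) a) -> ((a (+) a) -> c) = min(1, 1 − 1.000 + 0.784) = min(1, 0.784) = 0.784
(((c (+) b) -> b) -> b) -> ((c (+) a) -> ((a (+) a) -> c)) = min(1, 1 − 1.000 + 0.784) = min(1, 0.784) = 0.784
~((((c (+) b) -> b) -> b) -> ((c (+) a) -> ((a (+) a) -> c))) = 1 − 0.784 = 0.216
a -> ~((((c (+) b) -> b) -> b) -> ((c (+) a) -> ((a (+) a) -> c))) = min(1, 1 − 0.466 + 0.216) = min(1, 0.750) = 0.750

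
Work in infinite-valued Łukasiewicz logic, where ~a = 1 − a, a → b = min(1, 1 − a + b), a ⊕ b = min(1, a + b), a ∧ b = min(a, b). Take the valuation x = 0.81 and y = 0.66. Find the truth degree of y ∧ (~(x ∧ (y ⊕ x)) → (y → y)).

y ⊕ x = min(1, 0.66 + 0.81) = min(1, 1.47) = 1.00
x ∧ (y ⊕ x) = min(0.81, 1.00) = 0.81
~(x ∧ (y ⊕ x)) = 1 − 0.81 = 0.19
y → y = min(1, 1 − 0.66 + 0.66) = min(1, 1.00) = 1.00
~(x ∧ (y ⊕ x)) → (y → y) = min(1, 1 − 0.19 + 1.00) = min(1, 1.81) = 1.00
y ∧ (~(x ∧ (y ⊕ x)) → (y → y)) = min(0.66, 1.00) = 0.66

0.66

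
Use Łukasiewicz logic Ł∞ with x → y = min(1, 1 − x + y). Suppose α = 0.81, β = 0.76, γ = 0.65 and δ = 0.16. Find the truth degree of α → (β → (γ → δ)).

0.94

γ → δ = min(1, 1 − 0.65 + 0.16) = min(1, 0.51) = 0.51
β → (γ → δ) = min(1, 1 − 0.76 + 0.51) = min(1, 0.75) = 0.75
α → (β → (γ → δ)) = min(1, 1 − 0.81 + 0.75) = min(1, 0.94) = 0.94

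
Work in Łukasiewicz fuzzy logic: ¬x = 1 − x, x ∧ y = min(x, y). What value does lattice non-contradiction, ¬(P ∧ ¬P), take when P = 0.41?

¬P = 1 − 0.41 = 0.59
P ∧ ¬P = min(0.41, 0.59) = 0.41
¬(P ∧ ¬P) = 1 − 0.41 = 0.59
(The value 0.59 < 1 shows this instance is not satisfied; not a Ł∞-tautology — its value is 1 − min(a, 1−a).)

0.59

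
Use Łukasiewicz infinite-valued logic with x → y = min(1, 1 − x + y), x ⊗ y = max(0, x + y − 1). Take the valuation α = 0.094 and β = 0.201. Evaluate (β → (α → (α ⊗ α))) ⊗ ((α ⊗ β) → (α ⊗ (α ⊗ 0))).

1.000

α ⊗ α = max(0, 0.094 + 0.094 − 1) = max(0, -0.812) = 0.000
α → (α ⊗ α) = min(1, 1 − 0.094 + 0.000) = min(1, 0.906) = 0.906
β → (α → (α ⊗ α)) = min(1, 1 − 0.201 + 0.906) = min(1, 1.705) = 1.000
α ⊗ β = max(0, 0.094 + 0.201 − 1) = max(0, -0.705) = 0.000
α ⊗ 0 = max(0, 0.094 + 0.000 − 1) = max(0, -0.906) = 0.000
α ⊗ (α ⊗ 0) = max(0, 0.094 + 0.000 − 1) = max(0, -0.906) = 0.000
(α ⊗ β) → (α ⊗ (α ⊗ 0)) = min(1, 1 − 0.000 + 0.000) = min(1, 1.000) = 1.000
(β → (α → (α ⊗ α))) ⊗ ((α ⊗ β) → (α ⊗ (α ⊗ 0))) = max(0, 1.000 + 1.000 − 1) = max(0, 1.000) = 1.000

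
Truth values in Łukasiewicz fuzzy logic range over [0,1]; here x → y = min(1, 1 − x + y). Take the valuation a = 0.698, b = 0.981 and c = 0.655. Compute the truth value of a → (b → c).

b → c = min(1, 1 − 0.981 + 0.655) = min(1, 0.674) = 0.674
a → (b → c) = min(1, 1 − 0.698 + 0.674) = min(1, 0.976) = 0.976

0.976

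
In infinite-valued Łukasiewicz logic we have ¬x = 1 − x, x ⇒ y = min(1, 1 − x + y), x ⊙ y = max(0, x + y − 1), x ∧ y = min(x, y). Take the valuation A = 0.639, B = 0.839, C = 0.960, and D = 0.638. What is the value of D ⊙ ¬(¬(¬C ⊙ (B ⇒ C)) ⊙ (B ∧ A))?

0.039

¬C = 1 − 0.960 = 0.040
B ⇒ C = min(1, 1 − 0.839 + 0.960) = min(1, 1.121) = 1.000
¬C ⊙ (B ⇒ C) = max(0, 0.040 + 1.000 − 1) = max(0, 0.040) = 0.040
¬(¬C ⊙ (B ⇒ C)) = 1 − 0.040 = 0.960
B ∧ A = min(0.839, 0.639) = 0.639
¬(¬C ⊙ (B ⇒ C)) ⊙ (B ∧ A) = max(0, 0.960 + 0.639 − 1) = max(0, 0.599) = 0.599
¬(¬(¬C ⊙ (B ⇒ C)) ⊙ (B ∧ A)) = 1 − 0.599 = 0.401
D ⊙ ¬(¬(¬C ⊙ (B ⇒ C)) ⊙ (B ∧ A)) = max(0, 0.638 + 0.401 − 1) = max(0, 0.039) = 0.039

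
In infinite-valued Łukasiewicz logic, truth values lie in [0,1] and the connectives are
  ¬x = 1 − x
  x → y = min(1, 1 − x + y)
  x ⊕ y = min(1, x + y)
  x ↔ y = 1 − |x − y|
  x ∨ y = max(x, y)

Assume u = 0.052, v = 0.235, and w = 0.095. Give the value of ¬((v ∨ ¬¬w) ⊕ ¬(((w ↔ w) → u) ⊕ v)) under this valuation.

¬w = 1 − 0.095 = 0.905
¬¬w = 1 − 0.905 = 0.095
v ∨ ¬¬w = max(0.235, 0.095) = 0.235
w ↔ w = 1 − |0.095 − 0.095| = 1 − 0.000 = 1.000
(w ↔ w) → u = min(1, 1 − 1.000 + 0.052) = min(1, 0.052) = 0.052
((w ↔ w) → u) ⊕ v = min(1, 0.052 + 0.235) = min(1, 0.287) = 0.287
¬(((w ↔ w) → u) ⊕ v) = 1 − 0.287 = 0.713
(v ∨ ¬¬w) ⊕ ¬(((w ↔ w) → u) ⊕ v) = min(1, 0.235 + 0.713) = min(1, 0.948) = 0.948
¬((v ∨ ¬¬w) ⊕ ¬(((w ↔ w) → u) ⊕ v)) = 1 − 0.948 = 0.052

0.052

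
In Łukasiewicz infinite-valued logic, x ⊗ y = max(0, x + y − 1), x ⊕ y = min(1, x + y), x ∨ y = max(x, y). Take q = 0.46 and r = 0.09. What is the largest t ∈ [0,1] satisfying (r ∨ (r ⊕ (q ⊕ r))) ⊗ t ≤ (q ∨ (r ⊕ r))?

0.82

q ⊕ r = min(1, 0.46 + 0.09) = min(1, 0.55) = 0.55
r ⊕ (q ⊕ r) = min(1, 0.09 + 0.55) = min(1, 0.64) = 0.64
r ∨ (r ⊕ (q ⊕ r)) = max(0.09, 0.64) = 0.64
So the left factor is r ∨ (r ⊕ (q ⊕ r)) = 0.64.
r ⊕ r = min(1, 0.09 + 0.09) = min(1, 0.18) = 0.18
q ∨ (r ⊕ r) = max(0.46, 0.18) = 0.46
So the right-hand bound is q ∨ (r ⊕ r) = 0.46.
The residuum of the Łukasiewicz t-norm gives the supremum: min(1, 1 − 0.64 + 0.46).
1 − 0.64 + 0.46 = 0.82, so t = min(1, 0.82) = 0.82.
Check: 0.64 ⊗ 0.82 = max(0, 0.46) = 0.46 ≤ 0.46.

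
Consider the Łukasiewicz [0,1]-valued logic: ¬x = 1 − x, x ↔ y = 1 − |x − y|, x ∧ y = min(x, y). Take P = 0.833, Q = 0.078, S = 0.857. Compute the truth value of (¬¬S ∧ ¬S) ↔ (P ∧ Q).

0.935

¬S = 1 − 0.857 = 0.143
¬¬S = 1 − 0.143 = 0.857
¬¬S ∧ ¬S = min(0.857, 0.143) = 0.143
P ∧ Q = min(0.833, 0.078) = 0.078
(¬¬S ∧ ¬S) ↔ (P ∧ Q) = 1 − |0.143 − 0.078| = 1 − 0.065 = 0.935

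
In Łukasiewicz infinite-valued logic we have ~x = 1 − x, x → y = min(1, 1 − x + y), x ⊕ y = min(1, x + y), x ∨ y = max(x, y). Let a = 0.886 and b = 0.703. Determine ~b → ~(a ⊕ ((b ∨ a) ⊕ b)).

~b = 1 − 0.703 = 0.297
b ∨ a = max(0.703, 0.886) = 0.886
(b ∨ a) ⊕ b = min(1, 0.886 + 0.703) = min(1, 1.589) = 1.000
a ⊕ ((b ∨ a) ⊕ b) = min(1, 0.886 + 1.000) = min(1, 1.886) = 1.000
~(a ⊕ ((b ∨ a) ⊕ b)) = 1 − 1.000 = 0.000
~b → ~(a ⊕ ((b ∨ a) ⊕ b)) = min(1, 1 − 0.297 + 0.000) = min(1, 0.703) = 0.703

0.703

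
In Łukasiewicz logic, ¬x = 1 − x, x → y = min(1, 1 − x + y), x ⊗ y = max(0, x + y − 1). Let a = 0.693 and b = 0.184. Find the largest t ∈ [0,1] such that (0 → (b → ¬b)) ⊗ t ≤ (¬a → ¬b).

¬b = 1 − 0.184 = 0.816
b → ¬b = min(1, 1 − 0.184 + 0.816) = min(1, 1.632) = 1.000
0 → (b → ¬b) = min(1, 1 − 0.000 + 1.000) = min(1, 2.000) = 1.000
So the left factor is 0 → (b → ¬b) = 1.000.
¬a = 1 − 0.693 = 0.307
¬a → ¬b = min(1, 1 − 0.307 + 0.816) = min(1, 1.509) = 1.000
So the right-hand bound is ¬a → ¬b = 1.000.
The residuum of the Łukasiewicz t-norm gives the supremum: min(1, 1 − 1.000 + 1.000).
1 − 1.000 + 1.000 = 1.000, so t = min(1, 1.000) = 1.000.
Check: 1.000 ⊗ 1.000 = max(0, 1.000) = 1.000 ≤ 1.000.

1.000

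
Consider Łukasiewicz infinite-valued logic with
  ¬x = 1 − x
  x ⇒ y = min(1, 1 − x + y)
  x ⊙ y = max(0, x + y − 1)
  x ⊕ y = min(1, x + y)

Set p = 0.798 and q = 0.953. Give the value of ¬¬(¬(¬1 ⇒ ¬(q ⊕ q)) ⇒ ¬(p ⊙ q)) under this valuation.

¬1 = 1 − 1.000 = 0.000
q ⊕ q = min(1, 0.953 + 0.953) = min(1, 1.906) = 1.000
¬(q ⊕ q) = 1 − 1.000 = 0.000
¬1 ⇒ ¬(q ⊕ q) = min(1, 1 − 0.000 + 0.000) = min(1, 1.000) = 1.000
¬(¬1 ⇒ ¬(q ⊕ q)) = 1 − 1.000 = 0.000
p ⊙ q = max(0, 0.798 + 0.953 − 1) = max(0, 0.751) = 0.751
¬(p ⊙ q) = 1 − 0.751 = 0.249
¬(¬1 ⇒ ¬(q ⊕ q)) ⇒ ¬(p ⊙ q) = min(1, 1 − 0.000 + 0.249) = min(1, 1.249) = 1.000
¬(¬(¬1 ⇒ ¬(q ⊕ q)) ⇒ ¬(p ⊙ q)) = 1 − 1.000 = 0.000
¬¬(¬(¬1 ⇒ ¬(q ⊕ q)) ⇒ ¬(p ⊙ q)) = 1 − 0.000 = 1.000

1.000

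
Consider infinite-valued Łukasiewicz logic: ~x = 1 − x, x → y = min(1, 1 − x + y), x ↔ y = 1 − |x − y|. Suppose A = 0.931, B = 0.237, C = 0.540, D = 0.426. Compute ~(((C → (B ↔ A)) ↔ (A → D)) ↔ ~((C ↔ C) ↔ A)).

0.660

B ↔ A = 1 − |0.237 − 0.931| = 1 − 0.694 = 0.306
C → (B ↔ A) = min(1, 1 − 0.540 + 0.306) = min(1, 0.766) = 0.766
A → D = min(1, 1 − 0.931 + 0.426) = min(1, 0.495) = 0.495
(C → (B ↔ A)) ↔ (A → D) = 1 − |0.766 − 0.495| = 1 − 0.271 = 0.729
C ↔ C = 1 − |0.540 − 0.540| = 1 − 0.000 = 1.000
(C ↔ C) ↔ A = 1 − |1.000 − 0.931| = 1 − 0.069 = 0.931
~((C ↔ C) ↔ A) = 1 − 0.931 = 0.069
((C → (B ↔ A)) ↔ (A → D)) ↔ ~((C ↔ C) ↔ A) = 1 − |0.729 − 0.069| = 1 − 0.660 = 0.340
~(((C → (B ↔ A)) ↔ (A → D)) ↔ ~((C ↔ C) ↔ A)) = 1 − 0.340 = 0.660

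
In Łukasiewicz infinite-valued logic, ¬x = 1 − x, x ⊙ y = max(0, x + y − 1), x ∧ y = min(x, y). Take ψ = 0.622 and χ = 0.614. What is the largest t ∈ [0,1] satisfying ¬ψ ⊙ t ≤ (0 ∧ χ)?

0.622

¬ψ = 1 − 0.622 = 0.378
So the left factor is ¬ψ = 0.378.
0 ∧ χ = min(0.000, 0.614) = 0.000
So the right-hand bound is 0 ∧ χ = 0.000.
The residuum of the Łukasiewicz t-norm gives the supremum: min(1, 1 − 0.378 + 0.000).
1 − 0.378 + 0.000 = 0.622, so t = min(1, 0.622) = 0.622.
Check: 0.378 ⊙ 0.622 = max(0, 0.000) = 0.000 ≤ 0.000.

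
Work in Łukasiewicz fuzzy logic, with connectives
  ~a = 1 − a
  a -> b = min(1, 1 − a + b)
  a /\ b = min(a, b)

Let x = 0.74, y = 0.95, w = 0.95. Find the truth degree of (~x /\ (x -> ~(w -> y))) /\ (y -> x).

0.26

~x = 1 − 0.74 = 0.26
w -> y = min(1, 1 − 0.95 + 0.95) = min(1, 1.00) = 1.00
~(w -> y) = 1 − 1.00 = 0.00
x -> ~(w -> y) = min(1, 1 − 0.74 + 0.00) = min(1, 0.26) = 0.26
~x /\ (x -> ~(w -> y)) = min(0.26, 0.26) = 0.26
y -> x = min(1, 1 − 0.95 + 0.74) = min(1, 0.79) = 0.79
(~x /\ (x -> ~(w -> y))) /\ (y -> x) = min(0.26, 0.79) = 0.26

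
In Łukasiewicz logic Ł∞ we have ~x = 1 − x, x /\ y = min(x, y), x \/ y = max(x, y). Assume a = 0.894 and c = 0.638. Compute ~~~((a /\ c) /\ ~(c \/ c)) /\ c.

0.638

a /\ c = min(0.894, 0.638) = 0.638
c \/ c = max(0.638, 0.638) = 0.638
~(c \/ c) = 1 − 0.638 = 0.362
(a /\ c) /\ ~(c \/ c) = min(0.638, 0.362) = 0.362
~((a /\ c) /\ ~(c \/ c)) = 1 − 0.362 = 0.638
~~((a /\ c) /\ ~(c \/ c)) = 1 − 0.638 = 0.362
~~~((a /\ c) /\ ~(c \/ c)) = 1 − 0.362 = 0.638
~~~((a /\ c) /\ ~(c \/ c)) /\ c = min(0.638, 0.638) = 0.638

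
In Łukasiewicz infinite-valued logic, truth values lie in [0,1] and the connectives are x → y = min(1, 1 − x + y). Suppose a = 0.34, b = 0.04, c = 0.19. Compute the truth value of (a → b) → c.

a → b = min(1, 1 − 0.34 + 0.04) = min(1, 0.70) = 0.70
(a → b) → c = min(1, 1 − 0.70 + 0.19) = min(1, 0.49) = 0.49

0.49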